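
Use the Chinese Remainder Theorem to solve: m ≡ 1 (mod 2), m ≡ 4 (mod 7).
M = 2 × 7 = 14. M₁ = 7, y₁ ≡ 1 (mod 2). M₂ = 2, y₂ ≡ 4 (mod 7). m = 1×7×1 + 4×2×4 ≡ 11 (mod 14)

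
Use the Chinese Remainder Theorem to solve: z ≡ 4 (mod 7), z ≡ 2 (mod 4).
M = 7 × 4 = 28. M₁ = 4, y₁ ≡ 2 (mod 7). M₂ = 7, y₂ ≡ 3 (mod 4). z = 4×4×2 + 2×7×3 ≡ 18 (mod 28)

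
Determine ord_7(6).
Powers of 6 mod 7: 6^1≡6, 6^2≡1. ord_7(6) = 2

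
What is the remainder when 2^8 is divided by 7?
Using Fermat: 2^{6} ≡ 1 (mod 7). 8 ≡ 2 (mod 6). So 2^{8} ≡ 2^{2} ≡ 4 (mod 7)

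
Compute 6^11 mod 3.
By repeated squaring mod 3: 6^{1}≡0, 6^{2}≡0, 6^{4}≡0, 6^{8}≡0. Then 6^{11} = 6^{8+2+1} ≡ 0 × 0 × 0 ≡ 0 mod 3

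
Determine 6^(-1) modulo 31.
Since 31 is prime, by Fermat 6^(-1) ≡ 6^{29} ≡ 26 mod 31. Verify: 6 × 26 = 156 ≡ 1 mod 31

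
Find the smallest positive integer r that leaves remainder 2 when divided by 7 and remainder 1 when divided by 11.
M = 7 × 11 = 77. M₁ = 11, y₁ ≡ 2 (mod 7). M₂ = 7, y₂ ≡ 8 (mod 11). r = 2×11×2 + 1×7×8 ≡ 23 (mod 77)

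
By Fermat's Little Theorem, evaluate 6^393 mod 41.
By Fermat: 6^{40} ≡ 1 mod 41. 393 ≡ 33 mod 40. So 6^{393} ≡ 6^{33} ≡ 17 mod 41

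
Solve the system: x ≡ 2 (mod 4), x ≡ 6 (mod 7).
M = 4 × 7 = 28. M₁ = 7, y₁ ≡ 3 (mod 4). M₂ = 4, y₂ ≡ 2 (mod 7). x = 2×7×3 + 6×4×2 ≡ 6 (mod 28)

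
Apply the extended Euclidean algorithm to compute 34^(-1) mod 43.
Extended GCD: 34(19) + 43(-15) = 1. So 34^(-1) ≡ 19 mod 43. Verify: 34 × 19 = 646 ≡ 1 mod 43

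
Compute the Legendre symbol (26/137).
(26/137) = 26^{68} mod 137 = -1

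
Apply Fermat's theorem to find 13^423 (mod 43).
By Fermat: 13^{42} ≡ 1 (mod 43). 423 ≡ 3 (mod 42). So 13^{423} ≡ 13^{3} ≡ 4 (mod 43)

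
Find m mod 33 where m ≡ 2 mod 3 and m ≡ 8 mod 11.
M = 3 × 11 = 33. M₁ = 11, y₁ ≡ 2 mod 3. M₂ = 3, y₂ ≡ 4 mod 11. m = 2×11×2 + 8×3×4 ≡ 8 mod 33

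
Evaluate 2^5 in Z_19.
By repeated squaring mod 19: 2^{1}≡2, 2^{2}≡4, 2^{4}≡16. Then 2^{5} = 2^{4+1} ≡ 16 × 2 ≡ 13 mod 19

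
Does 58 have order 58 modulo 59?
58^{2} ≡ 1 (mod 59) and 2 < 58, so ord_59(58) = 2 ≠ 58 and 58 is not a primitive root.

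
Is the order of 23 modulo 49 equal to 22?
Powers of 23 mod 49: 23^1≡23, 23^2≡39, 23^3≡15, 23^4≡2, 23^5≡46, 23^6≡29, 23^7≡30, 23^8≡4, 23^9≡43, 23^10≡9, 23^11≡11, 23^12≡8, 23^13≡37, 23^14≡18, 23^15≡22, 23^16≡16, 23^17≡25, 23^18≡36, 23^19≡44, 23^20≡32, 23^21≡1. Already 23^21≡1, so the order is 21 < 22. No, the actual order is 21.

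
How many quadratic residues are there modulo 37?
The squaring map on Z_37* is 2-to-1, so there are (36)/2 = 18 QRs.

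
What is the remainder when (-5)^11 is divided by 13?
By repeated squaring (mod 13): (-5)^{1}≡8, (-5)^{2}≡12, (-5)^{4}≡1, (-5)^{8}≡1. Then (-5)^{11} = (-5)^{8+2+1} ≡ 1 × 12 × 8 ≡ 5 (mod 13)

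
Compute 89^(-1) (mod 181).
Since 181 is prime, by Fermat 89^(-1) ≡ 89^{179} ≡ 120 (mod 181). Verify: 89 × 120 = 10680 ≡ 1 (mod 181)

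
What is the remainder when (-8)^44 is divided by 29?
Using Fermat: (-8)^{28} ≡ 1 mod 29. 44 ≡ 16 mod 28. So (-8)^{44} ≡ (-8)^{16} ≡ 23 mod 29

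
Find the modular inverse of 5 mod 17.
Since 17 is prime, by Fermat 5^(-1) ≡ 5^{15} ≡ 7 mod 17. Verify: 5 × 7 = 35 ≡ 1 mod 17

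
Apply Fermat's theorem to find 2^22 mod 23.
By Fermat's Little Theorem, 2^{22} ≡ 1 mod 23 since 23 is prime and gcd(2, 23) = 1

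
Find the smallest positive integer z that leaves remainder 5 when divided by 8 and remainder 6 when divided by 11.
M = 8 × 11 = 88. M₁ = 11, y₁ ≡ 3 (mod 8). M₂ = 8, y₂ ≡ 7 (mod 11). z = 5×11×3 + 6×8×7 ≡ 61 (mod 88)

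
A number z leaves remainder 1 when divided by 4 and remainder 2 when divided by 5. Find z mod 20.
M = 4 × 5 = 20. M₁ = 5, y₁ ≡ 1 mod 4. M₂ = 4, y₂ ≡ 4 mod 5. z = 1×5×1 + 2×4×4 ≡ 17 mod 20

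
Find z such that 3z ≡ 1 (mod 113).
Since 113 is prime, by Fermat 3^(-1) ≡ 3^{111} ≡ 38 (mod 113). Verify: 3 × 38 = 114 ≡ 1 (mod 113)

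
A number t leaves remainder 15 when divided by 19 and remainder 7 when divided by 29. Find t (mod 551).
M = 19 × 29 = 551. M₁ = 29, y₁ ≡ 2 (mod 19). M₂ = 19, y₂ ≡ 26 (mod 29). t = 15×29×2 + 7×19×26 ≡ 471 (mod 551)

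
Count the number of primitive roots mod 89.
A prime p has φ(p-1) primitive roots; here φ(88) = 40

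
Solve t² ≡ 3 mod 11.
The square roots of 3 mod 11 are 5 and 6. Verify: 5² = 25 ≡ 3 mod 11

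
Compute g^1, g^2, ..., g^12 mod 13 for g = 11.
11^1, 11^2, ..., 11^{12} mod 13: [11, 4, 5, 3, 7, 12, 2, 9, 8, 10, 6, 1]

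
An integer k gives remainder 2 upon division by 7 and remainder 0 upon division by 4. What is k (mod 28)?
M = 7 × 4 = 28. M₁ = 4, y₁ ≡ 2 (mod 7). M₂ = 7, y₂ ≡ 3 (mod 4). k = 2×4×2 + 0×7×3 ≡ 16 (mod 28)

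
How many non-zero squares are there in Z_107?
For prime 107, there are (p-1)/2 = (107-1)/2 = 53 quadratic residues (excluding 0).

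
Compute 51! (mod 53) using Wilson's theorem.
(52)! = (51)! × (52) ≡ -1 (mod 53). So (51)! ≡ -1 × (52)^(-1) ≡ (-1)×(-1) = 1 (mod 53)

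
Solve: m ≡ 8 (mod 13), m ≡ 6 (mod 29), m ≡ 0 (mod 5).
M = 13 × 29 × 5 = 1885. M₁ = 145, y₁ ≡ 7 (mod 13). M₂ = 65, y₂ ≡ 25 (mod 29). M₃ = 377, y₃ ≡ 3 (mod 5). m = 8×145×7 + 6×65×25 + 0×377×3 ≡ 905 (mod 1885)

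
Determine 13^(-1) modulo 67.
Since 67 is prime, by Fermat 13^(-1) ≡ 13^{65} ≡ 31 mod 67. Verify: 13 × 31 = 403 ≡ 1 mod 67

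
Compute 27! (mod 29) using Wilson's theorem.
(28)! = (27)! × (28) ≡ -1 (mod 29). So (27)! ≡ -1 × (28)^(-1) ≡ (-1)×(-1) = 1 (mod 29)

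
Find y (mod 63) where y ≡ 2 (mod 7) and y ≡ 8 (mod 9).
M = 7 × 9 = 63. M₁ = 9, y₁ ≡ 4 (mod 7). M₂ = 7, y₂ ≡ 4 (mod 9). y = 2×9×4 + 8×7×4 ≡ 44 (mod 63)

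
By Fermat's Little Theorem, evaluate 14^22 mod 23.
By Fermat's Little Theorem, 14^{22} ≡ 1 (mod 23) since 23 is prime and gcd(14, 23) = 1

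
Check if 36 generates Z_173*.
36^{43} ≡ 1 mod 173 and 43 < 172, so ord_173(36) = 43 ≠ 172 and 36 is not a primitive root.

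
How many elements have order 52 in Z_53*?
There are φ(53-1) = φ(52) = 24 primitive roots modulo 53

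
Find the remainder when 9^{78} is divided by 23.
By Fermat: 9^{22} ≡ 1 mod 23. 78 = 3×22 + 12. So 9^{78} ≡ 9^{12} ≡ 9 mod 23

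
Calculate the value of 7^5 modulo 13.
By repeated squaring (mod 13): 7^{1}≡7, 7^{2}≡10, 7^{4}≡9. Then 7^{5} = 7^{4+1} ≡ 9 × 7 ≡ 11 (mod 13)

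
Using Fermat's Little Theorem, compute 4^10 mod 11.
By Fermat's Little Theorem, 4^{10} ≡ 1 mod 11 since 11 is prime and gcd(4, 11) = 1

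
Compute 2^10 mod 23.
By repeated squaring mod 23: 2^{1}≡2, 2^{2}≡4, 2^{4}≡16, 2^{8}≡3. Then 2^{10} = 2^{8+2} ≡ 3 × 4 ≡ 12 mod 23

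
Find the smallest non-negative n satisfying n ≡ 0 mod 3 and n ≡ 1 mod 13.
M = 3 × 13 = 39. M₁ = 13, y₁ ≡ 1 mod 3. M₂ = 3, y₂ ≡ 9 mod 13. n = 0×13×1 + 1×3×9 ≡ 27 mod 39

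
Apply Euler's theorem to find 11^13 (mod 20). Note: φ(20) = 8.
By Euler: 11^{8} ≡ 1 (mod 20) since gcd(11, 20) = 1. 13 = 1×8 + 5. So 11^{13} ≡ 11^{5} ≡ 11 (mod 20)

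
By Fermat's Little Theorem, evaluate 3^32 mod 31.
By Fermat: 3^{30} ≡ 1 (mod 31). So 3^{32} = 3^{30} · 3^{2} ≡ 3^{2} ≡ 9 (mod 31)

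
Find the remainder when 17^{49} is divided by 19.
By Fermat: 17^{18} ≡ 1 (mod 19). 49 = 2×18 + 13. So 17^{49} ≡ 17^{13} ≡ 16 (mod 19)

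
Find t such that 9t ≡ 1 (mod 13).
Since 13 is prime, by Fermat 9^(-1) ≡ 9^{11} ≡ 3 (mod 13). Verify: 9 × 3 = 27 ≡ 1 (mod 13)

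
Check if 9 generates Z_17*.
9^{8} ≡ 1 mod 17 and 8 < 16, so ord_17(9) = 8 ≠ 16 and 9 is not a primitive root.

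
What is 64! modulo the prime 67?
(66)! = (64)! × (65) × (66) ≡ -1 (mod 67). So (64)! ≡ -1 × [(66)(65)]^(-1) ≡ 33 (mod 67)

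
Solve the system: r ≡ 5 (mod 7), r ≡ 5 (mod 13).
M = 7 × 13 = 91. M₁ = 13, y₁ ≡ 6 (mod 7). M₂ = 7, y₂ ≡ 2 (mod 13). r = 5×13×6 + 5×7×2 ≡ 5 (mod 91)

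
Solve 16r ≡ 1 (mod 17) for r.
Since 17 is prime, by Fermat 16^(-1) ≡ 16^{15} ≡ 16 (mod 17). Verify: 16 × 16 = 256 ≡ 1 (mod 17)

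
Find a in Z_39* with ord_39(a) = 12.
19 has order 12 mod 39 since 19^{12} ≡ 1 (mod 39) and no smaller power works.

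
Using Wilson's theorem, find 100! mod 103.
(102)! = (100)! × (101) × (102) ≡ -1 (mod 103). So (100)! ≡ -1 × [(102)(101)]^(-1) ≡ 51 (mod 103)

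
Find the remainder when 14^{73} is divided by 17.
By Fermat: 14^{16} ≡ 1 (mod 17). 73 = 4×16 + 9. So 14^{73} ≡ 14^{9} ≡ 3 (mod 17)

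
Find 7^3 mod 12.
7^{3} = 343 ≡ 7 mod 12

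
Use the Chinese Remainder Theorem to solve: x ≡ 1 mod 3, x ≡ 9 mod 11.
M = 3 × 11 = 33. M₁ = 11, y₁ ≡ 2 mod 3. M₂ = 3, y₂ ≡ 4 mod 11. x = 1×11×2 + 9×3×4 ≡ 31 mod 33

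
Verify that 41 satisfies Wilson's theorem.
(40)! mod 41 = 40. Since this equals -1 mod 41, Wilson confirms 41 is prime.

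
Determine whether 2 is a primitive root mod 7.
2^{3} ≡ 1 mod 7 and 3 < 6, so ord_7(2) = 3 ≠ 6 and 2 is not a primitive root.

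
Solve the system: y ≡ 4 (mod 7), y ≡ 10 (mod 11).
M = 7 × 11 = 77. M₁ = 11, y₁ ≡ 2 (mod 7). M₂ = 7, y₂ ≡ 8 (mod 11). y = 4×11×2 + 10×7×8 ≡ 32 (mod 77)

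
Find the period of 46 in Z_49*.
Powers of 46 mod 49: 46^1≡46, 46^2≡9, 46^3≡22, 46^4≡32, 46^5≡2, 46^6≡43, 46^7≡18, 46^8≡44, 46^9≡15, 46^10≡4, 46^11≡37, 46^12≡36, 46^13≡39, 46^14≡30, 46^15≡8, 46^16≡25, 46^17≡23, 46^18≡29, 46^19≡11, 46^20≡16, 46^21≡1. So the order of 46 is 21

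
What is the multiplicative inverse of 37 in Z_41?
Since 41 is prime, by Fermat 37^(-1) ≡ 37^{39} ≡ 10 (mod 41). Verify: 37 × 10 = 370 ≡ 1 (mod 41)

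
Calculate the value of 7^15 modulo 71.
By repeated squaring (mod 71): 7^{1}≡7, 7^{2}≡49, 7^{4}≡58, 7^{8}≡27. Then 7^{15} = 7^{8+4+2+1} ≡ 27 × 58 × 49 × 7 ≡ 23 (mod 71)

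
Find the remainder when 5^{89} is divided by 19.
By Fermat: 5^{18} ≡ 1 (mod 19). 89 = 4×18 + 17. So 5^{89} ≡ 5^{17} ≡ 4 (mod 19)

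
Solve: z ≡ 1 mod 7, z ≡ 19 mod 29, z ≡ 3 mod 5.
M = 7 × 29 × 5 = 1015. M₁ = 145, y₁ ≡ 3 mod 7. M₂ = 35, y₂ ≡ 5 mod 29. M₃ = 203, y₃ ≡ 2 mod 5. z = 1×145×3 + 19×35×5 + 3×203×2 ≡ 918 mod 1015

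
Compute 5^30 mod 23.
Using Fermat: 5^{22} ≡ 1 (mod 23). 30 ≡ 8 (mod 22). So 5^{30} ≡ 5^{8} ≡ 16 (mod 23)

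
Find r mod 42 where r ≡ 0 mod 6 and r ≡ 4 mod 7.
M = 6 × 7 = 42. M₁ = 7, y₁ ≡ 1 mod 6. M₂ = 6, y₂ ≡ 6 mod 7. r = 0×7×1 + 4×6×6 ≡ 18 mod 42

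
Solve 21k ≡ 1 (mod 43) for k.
Since 43 is prime, by Fermat 21^(-1) ≡ 21^{41} ≡ 41 (mod 43). Verify: 21 × 41 = 861 ≡ 1 (mod 43)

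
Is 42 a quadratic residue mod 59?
By Euler's criterion: 42^{29} ≡ 58 (mod 59). Since this equals -1 (≡ 58), 42 is not a QR.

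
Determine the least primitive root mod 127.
g = 3. For each prime q|126: 3^{63}≡126, 3^{42}≡107, 3^{18}≡4, none ≡ 1, so ord_127(3) = 126 and 3 is a primitive root.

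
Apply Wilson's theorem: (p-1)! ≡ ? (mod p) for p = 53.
By Wilson's theorem, (52)! ≡ -1 ≡ 52 mod 53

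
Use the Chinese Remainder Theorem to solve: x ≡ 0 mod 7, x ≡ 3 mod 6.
M = 7 × 6 = 42. M₁ = 6, y₁ ≡ 6 mod 7. M₂ = 7, y₂ ≡ 1 mod 6. x = 0×6×6 + 3×7×1 ≡ 21 mod 42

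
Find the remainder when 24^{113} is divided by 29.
By Fermat: 24^{28} ≡ 1 mod 29. 113 = 4×28 + 1. So 24^{113} ≡ 24^{1} ≡ 24 mod 29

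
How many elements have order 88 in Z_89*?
A prime p has φ(p-1) primitive roots; here φ(88) = 40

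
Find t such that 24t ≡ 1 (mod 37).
Since 37 is prime, by Fermat 24^(-1) ≡ 24^{35} ≡ 17 (mod 37). Verify: 24 × 17 = 408 ≡ 1 (mod 37)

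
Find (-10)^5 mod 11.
By repeated squaring mod 11: (-10)^{1}≡1, (-10)^{2}≡1, (-10)^{4}≡1. Then (-10)^{5} = (-10)^{4+1} ≡ 1 × 1 ≡ 1 mod 11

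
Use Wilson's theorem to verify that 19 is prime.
(18)! mod 19 = 18. Since this equals -1 mod 19, Wilson confirms 19 is prime.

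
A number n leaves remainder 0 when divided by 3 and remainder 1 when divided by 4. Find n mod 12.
M = 3 × 4 = 12. M₁ = 4, y₁ ≡ 1 mod 3. M₂ = 3, y₂ ≡ 3 mod 4. n = 0×4×1 + 1×3×3 ≡ 9 mod 12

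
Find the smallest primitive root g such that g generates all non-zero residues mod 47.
g = 5. Powers: [5, 25, 31, 14, 23, 21, ...] generates all 46 non-zero residues.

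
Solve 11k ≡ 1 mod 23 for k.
Since 23 is prime, by Fermat 11^(-1) ≡ 11^{21} ≡ 21 mod 23. Verify: 11 × 21 = 231 ≡ 1 mod 23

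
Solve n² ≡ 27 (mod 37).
The square roots of 27 mod 37 are 8 and 29. Verify: 8² = 64 ≡ 27 (mod 37)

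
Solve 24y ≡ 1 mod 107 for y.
Since 107 is prime, by Fermat 24^(-1) ≡ 24^{105} ≡ 58 mod 107. Verify: 24 × 58 = 1392 ≡ 1 mod 107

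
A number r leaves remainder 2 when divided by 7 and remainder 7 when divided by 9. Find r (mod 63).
M = 7 × 9 = 63. M₁ = 9, y₁ ≡ 4 (mod 7). M₂ = 7, y₂ ≡ 4 (mod 9). r = 2×9×4 + 7×7×4 ≡ 16 (mod 63)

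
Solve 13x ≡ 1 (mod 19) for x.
Since 19 is prime, by Fermat 13^(-1) ≡ 13^{17} ≡ 3 (mod 19). Verify: 13 × 3 = 39 ≡ 1 (mod 19)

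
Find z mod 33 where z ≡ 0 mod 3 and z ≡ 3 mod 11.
M = 3 × 11 = 33. M₁ = 11, y₁ ≡ 2 mod 3. M₂ = 3, y₂ ≡ 4 mod 11. z = 0×11×2 + 3×3×4 ≡ 3 mod 33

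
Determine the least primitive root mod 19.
g = 2. For each prime q|18: 2^{9}≡18, 2^{6}≡7, none ≡ 1, so ord_19(2) = 18 and 2 is a primitive root.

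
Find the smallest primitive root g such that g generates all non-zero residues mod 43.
g = 3. Powers: [3, 9, 27, 38, 28, 41, 37, 25, ...] generates all 42 non-zero residues.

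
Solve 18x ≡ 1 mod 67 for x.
Since 67 is prime, by Fermat 18^(-1) ≡ 18^{65} ≡ 41 mod 67. Verify: 18 × 41 = 738 ≡ 1 mod 67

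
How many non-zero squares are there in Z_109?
The squaring map on Z_109* is 2-to-1, so there are (108)/2 = 54 QRs.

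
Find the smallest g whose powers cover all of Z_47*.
g = 5. For each prime q|46: 5^{23}≡46, 5^{2}≡25, none ≡ 1, so ord_47(5) = 46 and 5 is a primitive root.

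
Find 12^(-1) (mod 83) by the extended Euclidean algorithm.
Extended GCD: 12(7) + 83(-1) = 1. So 12^(-1) ≡ 7 (mod 83). Verify: 12 × 7 = 84 ≡ 1 (mod 83)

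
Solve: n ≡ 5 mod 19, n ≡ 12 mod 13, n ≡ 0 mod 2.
M = 19 × 13 × 2 = 494. M₁ = 26, y₁ ≡ 11 mod 19. M₂ = 38, y₂ ≡ 12 mod 13. M₃ = 247, y₃ ≡ 1 mod 2. n = 5×26×11 + 12×38×12 + 0×247×1 ≡ 480 mod 494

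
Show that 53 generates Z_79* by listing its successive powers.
53^1, 53^2, ..., 53^{78} mod 79: [53, 44, 41, 40, 66, 22, 60, 20, 33, 11, 30, 10, 56, 45, 15, 5, 28, 62, 47, 42, 14, 31, 63, 21, 7, 55, 71, 50, 43, 67, 75, 25, 61, 73, 77, 52, 70, 76, 78, 26, 35, 38, 39, 13, 57, 19, 59, 46, 68, 49, 69, 23, 34, 64, 74, 51, 17, 32, 37, 65, 48, 16, 58, 72, 24, 8, 29, 36, 12, 4, 54, 18, 6, 2, 27, 9, 3, 1]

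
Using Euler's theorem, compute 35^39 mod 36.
By Euler: 35^{12} ≡ 1 (mod 36) since gcd(35, 36) = 1. 39 = 3×12 + 3. So 35^{39} ≡ 35^{3} ≡ 35 (mod 36)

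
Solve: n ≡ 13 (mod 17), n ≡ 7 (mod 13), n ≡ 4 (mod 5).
M = 17 × 13 × 5 = 1105. M₁ = 65, y₁ ≡ 11 (mod 17). M₂ = 85, y₂ ≡ 2 (mod 13). M₃ = 221, y₃ ≡ 1 (mod 5). n = 13×65×11 + 7×85×2 + 4×221×1 ≡ 319 (mod 1105)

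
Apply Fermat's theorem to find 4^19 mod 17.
By Fermat: 4^{16} ≡ 1 mod 17. So 4^{19} = 4^{16} · 4^{3} ≡ 4^{3} ≡ 13 mod 17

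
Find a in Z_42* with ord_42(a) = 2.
13 has order 2 mod 42 since 13^{2} ≡ 1 (mod 42) and no smaller power works.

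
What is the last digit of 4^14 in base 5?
Using Fermat: 4^{4} ≡ 1 mod 5. 14 ≡ 2 mod 4. So 4^{14} ≡ 4^{2} ≡ 1 mod 5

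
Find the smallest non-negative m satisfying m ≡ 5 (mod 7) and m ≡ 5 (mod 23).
M = 7 × 23 = 161. M₁ = 23, y₁ ≡ 4 (mod 7). M₂ = 7, y₂ ≡ 10 (mod 23). m = 5×23×4 + 5×7×10 ≡ 5 (mod 161)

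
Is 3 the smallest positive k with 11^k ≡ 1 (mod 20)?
Powers of 11 mod 20: 11^1≡11, 11^2≡1. Already 11^2≡1, so the order is 2 < 3. No, the actual order is 2.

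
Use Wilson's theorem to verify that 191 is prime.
(190)! mod 191 = 190. Since this equals -1 (mod 191), Wilson confirms 191 is prime.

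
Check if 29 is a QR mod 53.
By Euler's criterion: 29^{26} ≡ 1 (mod 53). Since this equals 1, 29 is a QR.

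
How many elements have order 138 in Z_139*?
A prime p has φ(p-1) primitive roots; here φ(138) = 44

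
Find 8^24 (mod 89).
By repeated squaring (mod 89): 8^{1}≡8, 8^{2}≡64, 8^{4}≡2, 8^{8}≡4, 8^{16}≡16. Then 8^{24} = 8^{16+8} ≡ 16 × 4 ≡ 64 (mod 89)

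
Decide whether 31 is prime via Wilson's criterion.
(30)! mod 31 = 30. Since 30 ≡ -1 (mod 31), 31 is prime.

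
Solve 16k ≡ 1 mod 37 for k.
Since 37 is prime, by Fermat 16^(-1) ≡ 16^{35} ≡ 7 mod 37. Verify: 16 × 7 = 112 ≡ 1 mod 37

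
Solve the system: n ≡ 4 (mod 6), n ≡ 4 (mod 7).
M = 6 × 7 = 42. M₁ = 7, y₁ ≡ 1 (mod 6). M₂ = 6, y₂ ≡ 6 (mod 7). n = 4×7×1 + 4×6×6 ≡ 4 (mod 42)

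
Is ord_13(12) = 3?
Powers of 12 mod 13: 12^1≡12, 12^2≡1. Already 12^2≡1, so the order is 2 < 3. No, the actual order is 2.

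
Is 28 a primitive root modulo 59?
28^{29} ≡ 1 mod 59 and 29 < 58, so ord_59(28) = 29 ≠ 58 and 28 is not a primitive root.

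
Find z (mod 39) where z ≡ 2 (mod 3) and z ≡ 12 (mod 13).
M = 3 × 13 = 39. M₁ = 13, y₁ ≡ 1 (mod 3). M₂ = 3, y₂ ≡ 9 (mod 13). z = 2×13×1 + 12×3×9 ≡ 38 (mod 39)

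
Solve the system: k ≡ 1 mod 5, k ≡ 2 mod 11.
M = 5 × 11 = 55. M₁ = 11, y₁ ≡ 1 mod 5. M₂ = 5, y₂ ≡ 9 mod 11. k = 1×11×1 + 2×5×9 ≡ 46 mod 55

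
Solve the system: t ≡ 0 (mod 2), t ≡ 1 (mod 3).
M = 2 × 3 = 6. M₁ = 3, y₁ ≡ 1 (mod 2). M₂ = 2, y₂ ≡ 2 (mod 3). t = 0×3×1 + 1×2×2 ≡ 4 (mod 6)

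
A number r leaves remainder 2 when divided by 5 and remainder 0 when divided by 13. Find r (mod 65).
M = 5 × 13 = 65. M₁ = 13, y₁ ≡ 2 (mod 5). M₂ = 5, y₂ ≡ 8 (mod 13). r = 2×13×2 + 0×5×8 ≡ 52 (mod 65)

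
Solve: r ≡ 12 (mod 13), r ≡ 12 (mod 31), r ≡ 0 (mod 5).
M = 13 × 31 × 5 = 2015. M₁ = 155, y₁ ≡ 12 (mod 13). M₂ = 65, y₂ ≡ 21 (mod 31). M₃ = 403, y₃ ≡ 2 (mod 5). r = 12×155×12 + 12×65×21 + 0×403×2 ≡ 415 (mod 2015)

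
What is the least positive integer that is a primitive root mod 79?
g = 3. Powers: [3, 9, 27, 2, 6, 18, 54, ...] generates all 78 non-zero residues.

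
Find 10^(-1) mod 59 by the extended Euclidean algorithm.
Extended GCD: 10(6) + 59(-1) = 1. So 10^(-1) ≡ 6 mod 59. Verify: 10 × 6 = 60 ≡ 1 mod 59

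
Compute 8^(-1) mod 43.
Since 43 is prime, by Fermat 8^(-1) ≡ 8^{41} ≡ 27 mod 43. Verify: 8 × 27 = 216 ≡ 1 mod 43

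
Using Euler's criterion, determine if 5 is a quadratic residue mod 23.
By Euler's criterion: 5^{11} ≡ 22 (mod 23). Since this equals -1 (≡ 22), 5 is not a QR.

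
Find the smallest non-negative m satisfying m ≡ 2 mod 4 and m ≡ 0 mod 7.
M = 4 × 7 = 28. M₁ = 7, y₁ ≡ 3 mod 4. M₂ = 4, y₂ ≡ 2 mod 7. m = 2×7×3 + 0×4×2 ≡ 14 mod 28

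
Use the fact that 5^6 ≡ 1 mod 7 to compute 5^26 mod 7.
By Fermat: 5^{6} ≡ 1 mod 7. 26 = 4×6 + 2. So 5^{26} ≡ 5^{2} ≡ 4 mod 7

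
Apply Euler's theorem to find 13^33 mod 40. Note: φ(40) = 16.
By Euler: 13^{16} ≡ 1 mod 40 since gcd(13, 40) = 1. 33 = 2×16 + 1. So 13^{33} ≡ 13^{1} ≡ 13 mod 40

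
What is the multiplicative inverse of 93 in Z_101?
Since 101 is prime, by Fermat 93^(-1) ≡ 93^{99} ≡ 63 (mod 101). Verify: 93 × 63 = 5859 ≡ 1 (mod 101)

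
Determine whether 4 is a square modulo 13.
By Euler's criterion: 4^{6} ≡ 1 mod 13. Since this equals 1, 4 is a QR.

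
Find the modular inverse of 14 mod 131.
Since 131 is prime, by Fermat 14^(-1) ≡ 14^{129} ≡ 103 mod 131. Verify: 14 × 103 = 1442 ≡ 1 mod 131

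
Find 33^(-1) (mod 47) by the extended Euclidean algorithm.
Extended GCD: 33(10) + 47(-7) = 1. So 33^(-1) ≡ 10 (mod 47). Verify: 33 × 10 = 330 ≡ 1 (mod 47)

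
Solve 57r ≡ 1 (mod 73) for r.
Since 73 is prime, by Fermat 57^(-1) ≡ 57^{71} ≡ 41 (mod 73). Verify: 57 × 41 = 2337 ≡ 1 (mod 73)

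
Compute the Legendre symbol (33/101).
(33/101) = 33^{50} mod 101 = 1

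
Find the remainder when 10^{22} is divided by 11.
By Fermat: 10^{10} ≡ 1 mod 11. 22 = 2×10 + 2. So 10^{22} ≡ 10^{2} ≡ 1 mod 11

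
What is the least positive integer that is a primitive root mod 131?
g = 2. For each prime q|130: 2^{65}≡130, 2^{26}≡53, 2^{10}≡107, none ≡ 1, so ord_131(2) = 130 and 2 is a primitive root.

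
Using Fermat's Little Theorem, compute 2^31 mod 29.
By Fermat: 2^{28} ≡ 1 mod 29. So 2^{31} = 2^{28} · 2^{3} ≡ 2^{3} ≡ 8 mod 29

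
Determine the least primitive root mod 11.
g = 2. Powers: [2, 4, 8, 5, 10, 9, ...] generates all 10 non-zero residues.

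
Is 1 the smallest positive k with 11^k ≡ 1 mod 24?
Powers of 11 mod 24: 11^1≡11, 11^2≡1. 11^1≡11≢1, so ord ≠ 1. No, the actual order is 2.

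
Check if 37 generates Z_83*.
37^{41} ≡ 1 (mod 83) and 41 < 82, so ord_83(37) = 41 ≠ 82 and 37 is not a primitive root.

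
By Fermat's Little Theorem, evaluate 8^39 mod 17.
By Fermat: 8^{16} ≡ 1 mod 17. 39 = 2×16 + 7. So 8^{39} ≡ 8^{7} ≡ 15 mod 17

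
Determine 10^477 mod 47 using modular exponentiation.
Using Fermat: 10^{46} ≡ 1 (mod 47). 477 ≡ 17 (mod 46). So 10^{477} ≡ 10^{17} ≡ 5 (mod 47)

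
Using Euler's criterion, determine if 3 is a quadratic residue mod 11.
By Euler's criterion: 3^{5} ≡ 1 mod 11. Since this equals 1, 3 is a QR.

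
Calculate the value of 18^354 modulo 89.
Using Fermat: 18^{88} ≡ 1 (mod 89). 354 ≡ 2 (mod 88). So 18^{354} ≡ 18^{2} ≡ 57 (mod 89)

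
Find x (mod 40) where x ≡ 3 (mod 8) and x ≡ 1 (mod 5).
M = 8 × 5 = 40. M₁ = 5, y₁ ≡ 5 (mod 8). M₂ = 8, y₂ ≡ 2 (mod 5). x = 3×5×5 + 1×8×2 ≡ 11 (mod 40)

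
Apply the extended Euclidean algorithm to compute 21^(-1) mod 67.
Extended GCD: 21(16) + 67(-5) = 1. So 21^(-1) ≡ 16 (mod 67). Verify: 21 × 16 = 336 ≡ 1 (mod 67)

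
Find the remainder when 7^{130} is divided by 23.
By Fermat: 7^{22} ≡ 1 mod 23. 130 = 5×22 + 20. So 7^{130} ≡ 7^{20} ≡ 8 mod 23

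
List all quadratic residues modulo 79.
QRs mod 79: {1, 2, 4, 5, 8, 9, 10, 11, 13, 16, 18, 19, 20, 21, 22, 23, 25, 26, 31, 32, 36, 38, 40, 42, 44, 45, 46, 49, 50, 51, 52, 55, 62, 64, 65, 67, 72, 73, 76}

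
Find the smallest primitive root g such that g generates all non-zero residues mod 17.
g = 3. Powers: [3, 9, 10, 13, 5, 15, ...] generates all 16 non-zero residues.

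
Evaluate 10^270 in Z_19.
Using Fermat: 10^{18} ≡ 1 (mod 19). 270 ≡ 0 (mod 18). So 10^{270} ≡ 10^{0} ≡ 1 (mod 19)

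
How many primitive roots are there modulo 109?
A prime p has φ(p-1) primitive roots; here φ(108) = 36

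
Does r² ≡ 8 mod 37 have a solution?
By Euler's criterion: 8^{18} ≡ 36 mod 37. Since this equals -1 (≡ 36), 8 is not a QR.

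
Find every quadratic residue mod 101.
Squares in Z_101*: {1, 4, 5, 6, 9, 13, 14, 16, 17, 19, 20, 21, 22, 23, 24, 25, 30, 31, 33, 36, 37, 43, 45, 47, 49, 52, 54, 56, 58, 64, 65, 68, 70, 71, 76, 77, 78, 79, 80, 81, 82, 84, 85, 87, 88, 92, 95, 96, 97, 100}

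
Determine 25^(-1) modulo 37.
Since 37 is prime, by Fermat 25^(-1) ≡ 25^{35} ≡ 3 (mod 37). Verify: 25 × 3 = 75 ≡ 1 (mod 37)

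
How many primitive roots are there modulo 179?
A prime p has φ(p-1) primitive roots; here φ(178) = 88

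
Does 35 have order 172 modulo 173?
35^{86} ≡ 1 mod 173 and 86 < 172, so ord_173(35) = 86 ≠ 172 and 35 is not a primitive root.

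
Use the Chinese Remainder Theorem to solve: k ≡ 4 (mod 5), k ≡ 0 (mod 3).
M = 5 × 3 = 15. M₁ = 3, y₁ ≡ 2 (mod 5). M₂ = 5, y₂ ≡ 2 (mod 3). k = 4×3×2 + 0×5×2 ≡ 9 (mod 15)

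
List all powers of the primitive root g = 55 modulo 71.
55^1, 55^2, ..., 55^{70} mod 71: [55, 43, 22, 3, 23, 58, 66, 9, 69, 32, 56, 27, 65, 25, 26, 10, 53, 4, 7, 30, 17, 12, 21, 19, 51, 36, 63, 57, 11, 37, 47, 29, 33, 40, 70, 16, 28, 49, 68, 48, 13, 5, 62, 2, 39, 15, 44, 6, 46, 45, 61, 18, 67, 64, 41, 54, 59, 50, 52, 20, 35, 8, 14, 60, 34, 24, 42, 38, 31, 1]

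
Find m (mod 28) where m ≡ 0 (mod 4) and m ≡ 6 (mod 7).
M = 4 × 7 = 28. M₁ = 7, y₁ ≡ 3 (mod 4). M₂ = 4, y₂ ≡ 2 (mod 7). m = 0×7×3 + 6×4×2 ≡ 20 (mod 28)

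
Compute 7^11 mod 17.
By repeated squaring (mod 17): 7^{1}≡7, 7^{2}≡15, 7^{4}≡4, 7^{8}≡16. Then 7^{11} = 7^{8+2+1} ≡ 16 × 15 × 7 ≡ 14 (mod 17)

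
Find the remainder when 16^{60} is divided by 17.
By Fermat: 16^{16} ≡ 1 mod 17. 60 = 3×16 + 12. So 16^{60} ≡ 16^{12} ≡ 1 mod 17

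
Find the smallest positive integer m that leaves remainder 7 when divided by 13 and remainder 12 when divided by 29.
M = 13 × 29 = 377. M₁ = 29, y₁ ≡ 9 mod 13. M₂ = 13, y₂ ≡ 9 mod 29. m = 7×29×9 + 12×13×9 ≡ 215 mod 377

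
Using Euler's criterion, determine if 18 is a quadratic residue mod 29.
By Euler's criterion: 18^{14} ≡ 28 (mod 29). Since this equals -1 (≡ 28), 18 is not a QR.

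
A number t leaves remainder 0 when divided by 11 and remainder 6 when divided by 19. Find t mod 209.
M = 11 × 19 = 209. M₁ = 19, y₁ ≡ 7 mod 11. M₂ = 11, y₂ ≡ 7 mod 19. t = 0×19×7 + 6×11×7 ≡ 44 mod 209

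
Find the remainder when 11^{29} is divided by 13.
By Fermat: 11^{12} ≡ 1 mod 13. 29 = 2×12 + 5. So 11^{29} ≡ 11^{5} ≡ 7 mod 13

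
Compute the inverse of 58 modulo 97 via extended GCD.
Extended GCD: 58(-5) + 97(3) = 1. So 58^(-1) ≡ -5 ≡ 92 (mod 97). Verify: 58 × 92 = 5336 ≡ 1 (mod 97)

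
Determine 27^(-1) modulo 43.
Since 43 is prime, by Fermat 27^(-1) ≡ 27^{41} ≡ 8 mod 43. Verify: 27 × 8 = 216 ≡ 1 mod 43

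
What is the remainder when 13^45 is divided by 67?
By repeated squaring (mod 67): 13^{1}≡13, 13^{2}≡35, 13^{4}≡19, 13^{8}≡26, 13^{16}≡6, 13^{32}≡36. Then 13^{45} = 13^{32+8+4+1} ≡ 36 × 26 × 19 × 13 ≡ 42 (mod 67)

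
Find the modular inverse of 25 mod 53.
Since 53 is prime, by Fermat 25^(-1) ≡ 25^{51} ≡ 17 (mod 53). Verify: 25 × 17 = 425 ≡ 1 (mod 53)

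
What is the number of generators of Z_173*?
There are φ(173-1) = φ(172) = 84 primitive roots modulo 173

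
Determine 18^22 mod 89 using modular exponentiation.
By repeated squaring mod 89: 18^{1}≡18, 18^{2}≡57, 18^{4}≡45, 18^{8}≡67, 18^{16}≡39. Then 18^{22} = 18^{16+4+2} ≡ 39 × 45 × 57 ≡ 88 mod 89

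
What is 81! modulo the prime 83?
(82)! = (81)! × (82) ≡ -1 mod 83. So (81)! ≡ -1 × (82)^(-1) ≡ (-1)×(-1) = 1 mod 83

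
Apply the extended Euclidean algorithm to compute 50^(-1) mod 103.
Extended GCD: 50(-35) + 103(17) = 1. So 50^(-1) ≡ -35 ≡ 68 (mod 103). Verify: 50 × 68 = 3400 ≡ 1 (mod 103)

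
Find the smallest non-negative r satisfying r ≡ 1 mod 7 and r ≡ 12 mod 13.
M = 7 × 13 = 91. M₁ = 13, y₁ ≡ 6 mod 7. M₂ = 7, y₂ ≡ 2 mod 13. r = 1×13×6 + 12×7×2 ≡ 64 mod 91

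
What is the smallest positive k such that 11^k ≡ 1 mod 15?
Powers of 11 mod 15: 11^1≡11, 11^2≡1. So the order of 11 is 2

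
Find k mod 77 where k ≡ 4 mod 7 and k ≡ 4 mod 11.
M = 7 × 11 = 77. M₁ = 11, y₁ ≡ 2 mod 7. M₂ = 7, y₂ ≡ 8 mod 11. k = 4×11×2 + 4×7×8 ≡ 4 mod 77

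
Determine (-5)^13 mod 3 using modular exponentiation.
Using Fermat: (-5)^{2} ≡ 1 mod 3. 13 ≡ 1 mod 2. So (-5)^{13} ≡ (-5)^{1} ≡ 1 mod 3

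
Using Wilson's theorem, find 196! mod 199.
(198)! = (196)! × (197) × (198) ≡ -1 mod 199. So (196)! ≡ -1 × [(198)(197)]^(-1) ≡ 99 mod 199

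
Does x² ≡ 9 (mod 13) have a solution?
By Euler's criterion: 9^{6} ≡ 1 (mod 13). Since this equals 1, 9 is a QR.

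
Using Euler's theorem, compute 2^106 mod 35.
By Euler: 2^{24} ≡ 1 (mod 35) since gcd(2, 35) = 1. 106 = 4×24 + 10. So 2^{106} ≡ 2^{10} ≡ 9 (mod 35)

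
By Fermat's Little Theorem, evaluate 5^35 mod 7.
By Fermat: 5^{6} ≡ 1 mod 7. 35 = 5×6 + 5. So 5^{35} ≡ 5^{5} ≡ 3 mod 7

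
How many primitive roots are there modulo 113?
A prime p has φ(p-1) primitive roots; here φ(112) = 48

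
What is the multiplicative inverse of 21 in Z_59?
Since 59 is prime, by Fermat 21^(-1) ≡ 21^{57} ≡ 45 mod 59. Verify: 21 × 45 = 945 ≡ 1 mod 59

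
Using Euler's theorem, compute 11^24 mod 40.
By Euler: 11^{16} ≡ 1 mod 40 since gcd(11, 40) = 1. 24 = 1×16 + 8. So 11^{24} ≡ 11^{8} ≡ 1 mod 40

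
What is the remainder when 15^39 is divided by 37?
Using Fermat: 15^{36} ≡ 1 (mod 37). 39 ≡ 3 (mod 36). So 15^{39} ≡ 15^{3} ≡ 8 (mod 37)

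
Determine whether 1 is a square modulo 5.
By Euler's criterion: 1^{2} ≡ 1 (mod 5). Since this equals 1, 1 is a QR.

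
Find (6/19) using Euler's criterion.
(6/19) = 6^{9} mod 19 = 1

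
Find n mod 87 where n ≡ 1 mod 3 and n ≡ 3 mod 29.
M = 3 × 29 = 87. M₁ = 29, y₁ ≡ 2 mod 3. M₂ = 3, y₂ ≡ 10 mod 29. n = 1×29×2 + 3×3×10 ≡ 61 mod 87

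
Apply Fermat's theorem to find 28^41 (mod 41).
By Fermat: 28^{40} ≡ 1 (mod 41). So 28^{41} = 28^{40} · 28^{1} ≡ 28^{1} ≡ 28 (mod 41)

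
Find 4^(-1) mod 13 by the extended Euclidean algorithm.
Extended GCD: 4(-3) + 13(1) = 1. So 4^(-1) ≡ -3 ≡ 10 mod 13. Verify: 4 × 10 = 40 ≡ 1 mod 13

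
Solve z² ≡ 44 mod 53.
The square roots of 44 mod 53 are 16 and 37. Verify: 16² = 256 ≡ 44 mod 53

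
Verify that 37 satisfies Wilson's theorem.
(36)! mod 37 = 36. Since this equals -1 (mod 37), Wilson confirms 37 is prime.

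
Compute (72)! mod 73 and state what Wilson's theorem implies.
(72)! mod 73 = 72. Since this equals -1 (mod 73), Wilson confirms 73 is prime.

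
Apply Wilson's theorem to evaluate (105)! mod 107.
(106)! = (105)! × (106) ≡ -1 (mod 107). So (105)! ≡ -1 × (106)^(-1) ≡ (-1)×(-1) = 1 (mod 107)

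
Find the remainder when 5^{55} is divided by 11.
By Fermat: 5^{10} ≡ 1 mod 11. 55 = 5×10 + 5. So 5^{55} ≡ 5^{5} ≡ 1 mod 11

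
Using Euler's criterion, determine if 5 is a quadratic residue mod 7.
By Euler's criterion: 5^{3} ≡ 6 (mod 7). Since this equals -1 (≡ 6), 5 is not a QR.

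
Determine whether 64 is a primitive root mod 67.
64^{11} ≡ 1 (mod 67) and 11 < 66, so ord_67(64) = 11 ≠ 66 and 64 is not a primitive root.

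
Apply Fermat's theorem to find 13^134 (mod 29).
By Fermat: 13^{28} ≡ 1 (mod 29). 134 = 4×28 + 22. So 13^{134} ≡ 13^{22} ≡ 16 (mod 29)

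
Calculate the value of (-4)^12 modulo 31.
By repeated squaring mod 31: (-4)^{1}≡27, (-4)^{2}≡16, (-4)^{4}≡8, (-4)^{8}≡2. Then (-4)^{12} = (-4)^{8+4} ≡ 2 × 8 ≡ 16 mod 31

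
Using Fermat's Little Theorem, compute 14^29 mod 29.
By Fermat: 14^{28} ≡ 1 (mod 29). So 14^{29} = 14^{28} · 14^{1} ≡ 14^{1} ≡ 14 (mod 29)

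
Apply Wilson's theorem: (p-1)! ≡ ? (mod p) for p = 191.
By Wilson's theorem, (190)! ≡ -1 ≡ 190 (mod 191)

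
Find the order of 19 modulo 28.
Powers of 19 mod 28: 19^1≡19, 19^2≡25, 19^3≡27, 19^4≡9, 19^5≡3, 19^6≡1. So the order of 19 is 6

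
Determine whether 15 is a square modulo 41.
By Euler's criterion: 15^{20} ≡ 40 mod 41. Since this equals -1 (≡ 40), 15 is not a QR.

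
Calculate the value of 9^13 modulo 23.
By repeated squaring mod 23: 9^{1}≡9, 9^{2}≡12, 9^{4}≡6, 9^{8}≡13. Then 9^{13} = 9^{8+4+1} ≡ 13 × 6 × 9 ≡ 12 mod 23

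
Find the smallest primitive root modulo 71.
g = 7. For each prime q|70: 7^{35}≡70, 7^{14}≡54, 7^{10}≡45, none ≡ 1, so ord_71(7) = 70 and 7 is a primitive root.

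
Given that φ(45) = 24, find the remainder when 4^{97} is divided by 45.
By Euler: 4^{24} ≡ 1 (mod 45) since gcd(4, 45) = 1. 97 = 4×24 + 1. So 4^{97} ≡ 4^{1} ≡ 4 (mod 45)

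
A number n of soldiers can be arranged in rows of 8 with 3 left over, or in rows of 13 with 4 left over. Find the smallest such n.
M = 8 × 13 = 104. M₁ = 13, y₁ ≡ 5 (mod 8). M₂ = 8, y₂ ≡ 5 (mod 13). n = 3×13×5 + 4×8×5 ≡ 43 (mod 104)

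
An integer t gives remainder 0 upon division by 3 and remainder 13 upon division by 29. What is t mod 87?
M = 3 × 29 = 87. M₁ = 29, y₁ ≡ 2 mod 3. M₂ = 3, y₂ ≡ 10 mod 29. t = 0×29×2 + 13×3×10 ≡ 42 mod 87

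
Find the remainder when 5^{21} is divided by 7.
By Fermat: 5^{6} ≡ 1 (mod 7). 21 = 3×6 + 3. So 5^{21} ≡ 5^{3} ≡ 6 (mod 7)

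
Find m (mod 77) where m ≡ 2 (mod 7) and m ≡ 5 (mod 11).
M = 7 × 11 = 77. M₁ = 11, y₁ ≡ 2 (mod 7). M₂ = 7, y₂ ≡ 8 (mod 11). m = 2×11×2 + 5×7×8 ≡ 16 (mod 77)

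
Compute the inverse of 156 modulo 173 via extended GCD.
Extended GCD: 156(61) + 173(-55) = 1. So 156^(-1) ≡ 61 mod 173. Verify: 156 × 61 = 9516 ≡ 1 mod 173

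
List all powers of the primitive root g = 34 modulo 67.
34^1, 34^2, ..., 34^{66} mod 67: [34, 17, 42, 21, 44, 22, 11, 39, 53, 60, 30, 15, 41, 54, 27, 47, 57, 62, 31, 49, 58, 29, 48, 24, 12, 6, 3, 35, 51, 59, 63, 65, 66, 33, 50, 25, 46, 23, 45, 56, 28, 14, 7, 37, 52, 26, 13, 40, 20, 10, 5, 36, 18, 9, 38, 19, 43, 55, 61, 64, 32, 16, 8, 4, 2, 1]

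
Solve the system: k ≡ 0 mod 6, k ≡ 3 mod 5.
M = 6 × 5 = 30. M₁ = 5, y₁ ≡ 5 mod 6. M₂ = 6, y₂ ≡ 1 mod 5. k = 0×5×5 + 3×6×1 ≡ 18 mod 30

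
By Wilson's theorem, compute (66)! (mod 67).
By Wilson's theorem, (66)! ≡ -1 ≡ 66 (mod 67)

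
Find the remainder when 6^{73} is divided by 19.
By Fermat: 6^{18} ≡ 1 (mod 19). 73 = 4×18 + 1. So 6^{73} ≡ 6^{1} ≡ 6 (mod 19)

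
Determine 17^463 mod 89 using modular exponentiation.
Using Fermat: 17^{88} ≡ 1 (mod 89). 463 ≡ 23 (mod 88). So 17^{463} ≡ 17^{23} ≡ 72 (mod 89)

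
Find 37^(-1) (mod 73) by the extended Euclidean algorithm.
Extended GCD: 37(2) + 73(-1) = 1. So 37^(-1) ≡ 2 (mod 73). Verify: 37 × 2 = 74 ≡ 1 (mod 73)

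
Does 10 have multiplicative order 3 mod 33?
Powers of 10 mod 33: 10^1≡10, 10^2≡1. Already 10^2≡1, so the order is 2 < 3. No, the actual order is 2.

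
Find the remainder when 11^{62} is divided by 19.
By Fermat: 11^{18} ≡ 1 (mod 19). 62 = 3×18 + 8. So 11^{62} ≡ 11^{8} ≡ 7 (mod 19)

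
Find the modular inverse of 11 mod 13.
Since 13 is prime, by Fermat 11^(-1) ≡ 11^{11} ≡ 6 (mod 13). Verify: 11 × 6 = 66 ≡ 1 (mod 13)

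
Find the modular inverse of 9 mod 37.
Since 37 is prime, by Fermat 9^(-1) ≡ 9^{35} ≡ 33 mod 37. Verify: 9 × 33 = 297 ≡ 1 mod 37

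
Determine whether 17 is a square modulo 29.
By Euler's criterion: 17^{14} ≡ 28 (mod 29). Since this equals -1 (≡ 28), 17 is not a QR.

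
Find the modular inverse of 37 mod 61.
Since 61 is prime, by Fermat 37^(-1) ≡ 37^{59} ≡ 33 (mod 61). Verify: 37 × 33 = 1221 ≡ 1 (mod 61)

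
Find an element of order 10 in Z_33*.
2 has order 10 mod 33 since 2^{10} ≡ 1 mod 33 and no smaller power works.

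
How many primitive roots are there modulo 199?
Number of primitive roots mod 199 = φ(p-1) = φ(198) = 60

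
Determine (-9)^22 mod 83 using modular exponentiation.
By repeated squaring (mod 83): (-9)^{1}≡74, (-9)^{2}≡81, (-9)^{4}≡4, (-9)^{8}≡16, (-9)^{16}≡7. Then (-9)^{22} = (-9)^{16+4+2} ≡ 7 × 4 × 81 ≡ 27 (mod 83)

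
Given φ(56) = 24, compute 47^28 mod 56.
By Euler: 47^{24} ≡ 1 mod 56 since gcd(47, 56) = 1. 28 = 1×24 + 4. So 47^{28} ≡ 47^{4} ≡ 9 mod 56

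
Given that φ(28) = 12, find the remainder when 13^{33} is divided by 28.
By Euler: 13^{12} ≡ 1 mod 28 since gcd(13, 28) = 1. 33 = 2×12 + 9. So 13^{33} ≡ 13^{9} ≡ 13 mod 28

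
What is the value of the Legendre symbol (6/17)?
(6/17) = 6^{8} mod 17 = -1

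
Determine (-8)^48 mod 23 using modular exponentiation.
Using Fermat: (-8)^{22} ≡ 1 (mod 23). 48 ≡ 4 (mod 22). So (-8)^{48} ≡ (-8)^{4} ≡ 2 (mod 23)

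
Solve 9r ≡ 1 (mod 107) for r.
Since 107 is prime, by Fermat 9^(-1) ≡ 9^{105} ≡ 12 (mod 107). Verify: 9 × 12 = 108 ≡ 1 (mod 107)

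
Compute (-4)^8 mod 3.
Using Fermat: (-4)^{2} ≡ 1 mod 3. 8 ≡ 0 mod 2. So (-4)^{8} ≡ (-4)^{0} ≡ 1 mod 3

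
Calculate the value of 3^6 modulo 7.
Using Fermat: 3^{6} ≡ 1 mod 7. 6 ≡ 0 mod 6. So 3^{6} ≡ 3^{0} ≡ 1 mod 7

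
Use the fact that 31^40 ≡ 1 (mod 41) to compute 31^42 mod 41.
By Fermat: 31^{40} ≡ 1 (mod 41). So 31^{42} = 31^{40} · 31^{2} ≡ 31^{2} ≡ 18 (mod 41)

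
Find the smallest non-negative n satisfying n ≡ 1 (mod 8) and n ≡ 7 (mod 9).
M = 8 × 9 = 72. M₁ = 9, y₁ ≡ 1 (mod 8). M₂ = 8, y₂ ≡ 8 (mod 9). n = 1×9×1 + 7×8×8 ≡ 25 (mod 72)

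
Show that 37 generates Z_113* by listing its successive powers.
37^1, 37^2, ..., 37^{112} mod 113: [37, 13, 29, 56, 38, 50, 42, 85, 94, 88, 92, 14, 66, 69, 67, 106, 80, 22, 23, 60, 73, 102, 45, 83, 20, 62, 34, 15, 103, 82, 96, 49, 5, 72, 65, 32, 54, 77, 24, 97, 86, 18, 101, 8, 70, 104, 6, 109, 78, 61, 110, 2, 74, 26, 58, 112, 76, 100, 84, 57, 75, 63, 71, 28, 19, 25, 21, 99, 47, 44, 46, 7, 33, 91, 90, 53, 40, 11, 68, 30, 93, 51, 79, 98, 10, 31, 17, 64, 108, 41, 48, 81, 59, 36, 89, 16, 27, 95, 12, 105, 43, 9, 107, 4, 35, 52, 3, 111, 39, 87, 55, 1]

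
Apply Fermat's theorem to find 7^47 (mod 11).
By Fermat: 7^{10} ≡ 1 (mod 11). 47 = 4×10 + 7. So 7^{47} ≡ 7^{7} ≡ 6 (mod 11)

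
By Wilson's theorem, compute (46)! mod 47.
By Wilson's theorem, (46)! ≡ -1 ≡ 46 mod 47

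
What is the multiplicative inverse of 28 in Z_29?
Since 29 is prime, by Fermat 28^(-1) ≡ 28^{27} ≡ 28 mod 29. Verify: 28 × 28 = 784 ≡ 1 mod 29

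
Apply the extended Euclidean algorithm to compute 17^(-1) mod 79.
Extended GCD: 17(14) + 79(-3) = 1. So 17^(-1) ≡ 14 mod 79. Verify: 17 × 14 = 238 ≡ 1 mod 79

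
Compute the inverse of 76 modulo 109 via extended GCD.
Extended GCD: 76(33) + 109(-23) = 1. So 76^(-1) ≡ 33 (mod 109). Verify: 76 × 33 = 2508 ≡ 1 (mod 109)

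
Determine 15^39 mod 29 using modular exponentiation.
Using Fermat: 15^{28} ≡ 1 mod 29. 39 ≡ 11 mod 28. So 15^{39} ≡ 15^{11} ≡ 21 mod 29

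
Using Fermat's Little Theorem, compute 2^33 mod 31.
By Fermat: 2^{30} ≡ 1 mod 31. So 2^{33} = 2^{30} · 2^{3} ≡ 2^{3} ≡ 8 mod 31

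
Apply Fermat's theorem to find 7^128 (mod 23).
By Fermat: 7^{22} ≡ 1 (mod 23). 128 = 5×22 + 18. So 7^{128} ≡ 7^{18} ≡ 18 (mod 23)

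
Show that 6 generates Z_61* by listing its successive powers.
6^1, 6^2, ..., 6^{60} mod 61: [6, 36, 33, 15, 29, 52, 7, 42, 8, 48, 44, 20, 59, 49, 50, 56, 31, 3, 18, 47, 38, 45, 26, 34, 21, 4, 24, 22, 10, 60, 55, 25, 28, 46, 32, 9, 54, 19, 53, 13, 17, 41, 2, 12, 11, 5, 30, 58, 43, 14, 23, 16, 35, 27, 40, 57, 37, 39, 51, 1]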